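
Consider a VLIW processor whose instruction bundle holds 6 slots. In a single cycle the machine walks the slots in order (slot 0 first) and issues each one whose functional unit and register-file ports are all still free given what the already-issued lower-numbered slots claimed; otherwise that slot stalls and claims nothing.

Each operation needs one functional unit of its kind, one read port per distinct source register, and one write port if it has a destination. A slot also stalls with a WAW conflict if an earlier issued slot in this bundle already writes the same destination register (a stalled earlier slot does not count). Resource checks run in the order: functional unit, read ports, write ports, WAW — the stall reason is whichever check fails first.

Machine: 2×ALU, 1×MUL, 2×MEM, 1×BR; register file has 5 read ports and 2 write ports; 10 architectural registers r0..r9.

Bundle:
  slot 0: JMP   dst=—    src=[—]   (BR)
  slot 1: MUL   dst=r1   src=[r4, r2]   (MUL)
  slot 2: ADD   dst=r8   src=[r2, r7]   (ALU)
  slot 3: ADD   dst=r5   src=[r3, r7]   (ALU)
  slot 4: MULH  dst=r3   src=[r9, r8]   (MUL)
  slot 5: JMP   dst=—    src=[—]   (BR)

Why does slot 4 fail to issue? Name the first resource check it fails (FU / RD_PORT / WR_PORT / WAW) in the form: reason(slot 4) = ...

slot 0 (BR): ISSUE — free A2,Mu1,Ld2,B0 rp5 wp2
slot 1 (MUL): ISSUE — free A2,Mu0,Ld2,B0 rp3 wp1
slot 2 (ALU): ISSUE — free A1,Mu0,Ld2,B0 rp1 wp0
slot 3 (ALU): stall RD_PORT — free A1,Mu0,Ld2,B0 rp1 wp0
slot 4 (MUL): stall FU — free A1,Mu0,Ld2,B0 rp1 wp0
slot 5 (BR): stall FU — free A1,Mu0,Ld2,B0 rp1 wp0

reason(slot 4) = FU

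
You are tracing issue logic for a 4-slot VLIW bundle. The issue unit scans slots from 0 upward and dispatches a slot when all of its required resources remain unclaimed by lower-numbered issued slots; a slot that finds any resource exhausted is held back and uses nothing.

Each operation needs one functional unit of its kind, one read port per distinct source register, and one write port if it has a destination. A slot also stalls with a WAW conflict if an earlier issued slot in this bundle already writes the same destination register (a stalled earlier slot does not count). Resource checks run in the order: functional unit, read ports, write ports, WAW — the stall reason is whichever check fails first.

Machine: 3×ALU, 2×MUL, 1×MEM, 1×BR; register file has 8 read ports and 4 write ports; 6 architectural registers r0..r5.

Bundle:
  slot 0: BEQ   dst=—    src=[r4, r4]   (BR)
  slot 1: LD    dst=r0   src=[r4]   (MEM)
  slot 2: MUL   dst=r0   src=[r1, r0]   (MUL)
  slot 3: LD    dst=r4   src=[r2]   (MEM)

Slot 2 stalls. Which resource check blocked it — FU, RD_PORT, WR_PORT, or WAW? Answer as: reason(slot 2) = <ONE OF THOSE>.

reason(slot 2) = WAW

(0) want 1×BR +1rd +0wr — yes → AL3|MU2|ME1|BR0|rd7|wr4
(1) want 1×MEM +1rd +1wr — yes → AL3|MU2|ME0|BR0|rd6|wr3
(2) want 1×MUL +2rd +1wr — WAW → AL3|MU2|ME0|BR0|rd6|wr3
(3) want 1×MEM +1rd +1wr — FU → AL3|MU2|ME0|BR0|rd6|wr3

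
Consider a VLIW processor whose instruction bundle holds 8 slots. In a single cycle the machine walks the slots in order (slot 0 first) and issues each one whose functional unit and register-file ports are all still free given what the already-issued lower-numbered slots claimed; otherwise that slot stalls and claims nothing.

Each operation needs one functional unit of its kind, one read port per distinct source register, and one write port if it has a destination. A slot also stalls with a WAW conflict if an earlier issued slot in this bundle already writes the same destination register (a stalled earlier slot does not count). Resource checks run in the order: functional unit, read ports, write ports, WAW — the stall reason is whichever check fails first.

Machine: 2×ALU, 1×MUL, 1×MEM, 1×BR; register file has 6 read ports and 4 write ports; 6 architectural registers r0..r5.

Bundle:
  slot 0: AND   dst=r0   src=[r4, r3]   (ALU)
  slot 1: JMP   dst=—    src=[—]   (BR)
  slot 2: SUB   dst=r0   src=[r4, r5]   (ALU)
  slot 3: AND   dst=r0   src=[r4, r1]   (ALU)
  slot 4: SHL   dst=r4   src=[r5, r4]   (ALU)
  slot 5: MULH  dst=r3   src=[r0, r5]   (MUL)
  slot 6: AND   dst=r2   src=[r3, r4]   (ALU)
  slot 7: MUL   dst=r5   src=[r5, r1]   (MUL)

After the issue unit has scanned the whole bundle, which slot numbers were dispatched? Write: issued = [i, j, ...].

issued = [0, 1, 4, 5]

[0] ALU needs rd=2 wr=1: ok; after: ALU=1 MUL=1 MEM=1 BR=1, R=4, W=3
[1] BR needs rd=0 wr=0: ok; after: ALU=1 MUL=1 MEM=1 BR=0, R=4, W=3
[2] ALU needs rd=2 wr=1: WAW; after: ALU=1 MUL=1 MEM=1 BR=0, R=4, W=3
[3] ALU needs rd=2 wr=1: WAW; after: ALU=1 MUL=1 MEM=1 BR=0, R=4, W=3
[4] ALU needs rd=2 wr=1: ok; after: ALU=0 MUL=1 MEM=1 BR=0, R=2, W=2
[5] MUL needs rd=2 wr=1: ok; after: ALU=0 MUL=0 MEM=1 BR=0, R=0, W=1
[6] ALU needs rd=2 wr=1: FU; after: ALU=0 MUL=0 MEM=1 BR=0, R=0, W=1
[7] MUL needs rd=2 wr=1: FU; after: ALU=0 MUL=0 MEM=1 BR=0, R=0, W=1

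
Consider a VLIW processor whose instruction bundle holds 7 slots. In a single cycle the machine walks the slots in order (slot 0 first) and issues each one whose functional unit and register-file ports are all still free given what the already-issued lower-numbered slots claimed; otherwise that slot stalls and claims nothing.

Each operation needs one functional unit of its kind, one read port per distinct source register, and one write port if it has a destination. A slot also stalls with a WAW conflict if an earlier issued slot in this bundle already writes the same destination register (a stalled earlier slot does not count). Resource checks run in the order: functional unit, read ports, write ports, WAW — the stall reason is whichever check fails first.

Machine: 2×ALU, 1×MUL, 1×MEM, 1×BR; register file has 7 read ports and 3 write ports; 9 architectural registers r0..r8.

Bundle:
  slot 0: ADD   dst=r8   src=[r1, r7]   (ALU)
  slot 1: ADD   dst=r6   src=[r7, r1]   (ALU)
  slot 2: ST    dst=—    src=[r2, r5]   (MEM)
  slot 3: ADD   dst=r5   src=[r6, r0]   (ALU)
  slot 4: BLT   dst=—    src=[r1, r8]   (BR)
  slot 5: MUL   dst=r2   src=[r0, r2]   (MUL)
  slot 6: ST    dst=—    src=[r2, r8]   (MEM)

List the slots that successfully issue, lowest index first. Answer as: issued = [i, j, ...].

#0 ALU src=r1,r7 dispatched  <A:1 Mu:1 Ld:1 B:1 rd:5 wr:2>
#1 ALU src=r7,r1 dispatched  <A:0 Mu:1 Ld:1 B:1 rd:3 wr:1>
#2 MEM src=r2,r5 dispatched  <A:0 Mu:1 Ld:0 B:1 rd:1 wr:1>
#3 ALU src=r6,r0 held:FU  <A:0 Mu:1 Ld:0 B:1 rd:1 wr:1>
#4 BR src=r1,r8 held:RD_PORT  <A:0 Mu:1 Ld:0 B:1 rd:1 wr:1>
#5 MUL src=r0,r2 held:RD_PORT  <A:0 Mu:1 Ld:0 B:1 rd:1 wr:1>
#6 MEM src=r2,r8 held:FU  <A:0 Mu:1 Ld:0 B:1 rd:1 wr:1>

issued = [0, 1, 2]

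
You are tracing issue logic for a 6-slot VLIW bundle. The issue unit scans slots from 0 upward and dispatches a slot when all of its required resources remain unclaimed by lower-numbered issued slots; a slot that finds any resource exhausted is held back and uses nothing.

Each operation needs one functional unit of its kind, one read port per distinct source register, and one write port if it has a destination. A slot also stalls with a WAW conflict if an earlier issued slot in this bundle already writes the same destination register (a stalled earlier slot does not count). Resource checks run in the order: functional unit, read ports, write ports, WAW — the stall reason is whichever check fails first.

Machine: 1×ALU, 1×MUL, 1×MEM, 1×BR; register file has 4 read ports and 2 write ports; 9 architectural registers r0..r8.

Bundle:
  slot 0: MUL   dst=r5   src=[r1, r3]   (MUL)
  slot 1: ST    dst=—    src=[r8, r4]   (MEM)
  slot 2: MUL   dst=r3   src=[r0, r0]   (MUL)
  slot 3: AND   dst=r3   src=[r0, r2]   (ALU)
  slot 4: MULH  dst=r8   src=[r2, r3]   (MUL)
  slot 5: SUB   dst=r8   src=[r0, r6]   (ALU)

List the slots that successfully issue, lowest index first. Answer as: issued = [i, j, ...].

#0 MUL src=r1,r3 dispatched  <A:1 Mu:0 Ld:1 B:1 rd:2 wr:1>
#1 MEM src=r8,r4 dispatched  <A:1 Mu:0 Ld:0 B:1 rd:0 wr:1>
#2 MUL src=r0,r0 held:FU  <A:1 Mu:0 Ld:0 B:1 rd:0 wr:1>
#3 ALU src=r0,r2 held:RD_PORT  <A:1 Mu:0 Ld:0 B:1 rd:0 wr:1>
#4 MUL src=r2,r3 held:FU  <A:1 Mu:0 Ld:0 B:1 rd:0 wr:1>
#5 ALU src=r0,r6 held:RD_PORT  <A:1 Mu:0 Ld:0 B:1 rd:0 wr:1>

issued = [0, 1]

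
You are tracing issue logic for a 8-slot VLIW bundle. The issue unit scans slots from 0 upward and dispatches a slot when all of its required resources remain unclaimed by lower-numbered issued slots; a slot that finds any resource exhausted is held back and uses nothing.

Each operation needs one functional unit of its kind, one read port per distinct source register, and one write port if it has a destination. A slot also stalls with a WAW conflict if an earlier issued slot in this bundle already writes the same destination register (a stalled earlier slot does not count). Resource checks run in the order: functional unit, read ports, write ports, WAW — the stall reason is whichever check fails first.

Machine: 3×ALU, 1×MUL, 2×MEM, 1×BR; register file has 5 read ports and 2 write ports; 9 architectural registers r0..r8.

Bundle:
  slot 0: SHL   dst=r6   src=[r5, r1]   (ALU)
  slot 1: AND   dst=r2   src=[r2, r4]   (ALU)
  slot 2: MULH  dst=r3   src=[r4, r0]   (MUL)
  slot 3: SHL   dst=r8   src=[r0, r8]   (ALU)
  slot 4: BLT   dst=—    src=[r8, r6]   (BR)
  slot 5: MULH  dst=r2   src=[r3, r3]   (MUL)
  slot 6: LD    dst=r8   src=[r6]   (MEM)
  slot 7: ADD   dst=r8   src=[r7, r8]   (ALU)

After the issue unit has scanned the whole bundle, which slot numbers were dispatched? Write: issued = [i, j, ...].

issued = [0, 1]

[0] ALU needs rd=2 wr=1: ok; after: ALU=2 MUL=1 MEM=2 BR=1, R=3, W=1
[1] ALU needs rd=2 wr=1: ok; after: ALU=1 MUL=1 MEM=2 BR=1, R=1, W=0
[2] MUL needs rd=2 wr=1: RD_PORT; after: ALU=1 MUL=1 MEM=2 BR=1, R=1, W=0
[3] ALU needs rd=2 wr=1: RD_PORT; after: ALU=1 MUL=1 MEM=2 BR=1, R=1, W=0
[4] BR needs rd=2 wr=0: RD_PORT; after: ALU=1 MUL=1 MEM=2 BR=1, R=1, W=0
[5] MUL needs rd=1 wr=1: WR_PORT; after: ALU=1 MUL=1 MEM=2 BR=1, R=1, W=0
[6] MEM needs rd=1 wr=1: WR_PORT; after: ALU=1 MUL=1 MEM=2 BR=1, R=1, W=0
[7] ALU needs rd=2 wr=1: RD_PORT; after: ALU=1 MUL=1 MEM=2 BR=1, R=1, W=0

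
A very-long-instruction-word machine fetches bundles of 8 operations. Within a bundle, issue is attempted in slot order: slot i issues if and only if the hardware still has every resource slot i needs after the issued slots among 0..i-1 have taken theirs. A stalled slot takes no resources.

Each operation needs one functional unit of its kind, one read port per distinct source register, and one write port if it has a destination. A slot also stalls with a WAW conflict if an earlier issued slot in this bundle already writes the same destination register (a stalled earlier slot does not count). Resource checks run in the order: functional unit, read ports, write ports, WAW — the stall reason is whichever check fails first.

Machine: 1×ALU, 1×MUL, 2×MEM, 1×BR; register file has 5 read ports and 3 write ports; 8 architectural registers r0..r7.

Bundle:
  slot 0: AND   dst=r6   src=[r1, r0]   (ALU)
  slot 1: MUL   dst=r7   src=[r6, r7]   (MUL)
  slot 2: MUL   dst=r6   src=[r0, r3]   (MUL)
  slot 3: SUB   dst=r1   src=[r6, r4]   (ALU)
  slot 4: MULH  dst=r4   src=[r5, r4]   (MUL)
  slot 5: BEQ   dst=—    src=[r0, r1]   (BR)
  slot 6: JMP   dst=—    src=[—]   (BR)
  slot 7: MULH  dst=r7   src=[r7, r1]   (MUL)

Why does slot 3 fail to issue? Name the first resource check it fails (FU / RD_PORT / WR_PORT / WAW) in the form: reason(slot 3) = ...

#0 ALU src=r1,r0 dispatched  <A:0 Mu:1 Ld:2 B:1 rd:3 wr:2>
#1 MUL src=r6,r7 dispatched  <A:0 Mu:0 Ld:2 B:1 rd:1 wr:1>
#2 MUL src=r0,r3 held:FU  <A:0 Mu:0 Ld:2 B:1 rd:1 wr:1>
#3 ALU src=r6,r4 held:FU  <A:0 Mu:0 Ld:2 B:1 rd:1 wr:1>
#4 MUL src=r5,r4 held:FU  <A:0 Mu:0 Ld:2 B:1 rd:1 wr:1>
#5 BR src=r0,r1 held:RD_PORT  <A:0 Mu:0 Ld:2 B:1 rd:1 wr:1>
#6 BR src=- dispatched  <A:0 Mu:0 Ld:2 B:0 rd:1 wr:1>
#7 MUL src=r7,r1 held:FU  <A:0 Mu:0 Ld:2 B:0 rd:1 wr:1>

reason(slot 3) = FU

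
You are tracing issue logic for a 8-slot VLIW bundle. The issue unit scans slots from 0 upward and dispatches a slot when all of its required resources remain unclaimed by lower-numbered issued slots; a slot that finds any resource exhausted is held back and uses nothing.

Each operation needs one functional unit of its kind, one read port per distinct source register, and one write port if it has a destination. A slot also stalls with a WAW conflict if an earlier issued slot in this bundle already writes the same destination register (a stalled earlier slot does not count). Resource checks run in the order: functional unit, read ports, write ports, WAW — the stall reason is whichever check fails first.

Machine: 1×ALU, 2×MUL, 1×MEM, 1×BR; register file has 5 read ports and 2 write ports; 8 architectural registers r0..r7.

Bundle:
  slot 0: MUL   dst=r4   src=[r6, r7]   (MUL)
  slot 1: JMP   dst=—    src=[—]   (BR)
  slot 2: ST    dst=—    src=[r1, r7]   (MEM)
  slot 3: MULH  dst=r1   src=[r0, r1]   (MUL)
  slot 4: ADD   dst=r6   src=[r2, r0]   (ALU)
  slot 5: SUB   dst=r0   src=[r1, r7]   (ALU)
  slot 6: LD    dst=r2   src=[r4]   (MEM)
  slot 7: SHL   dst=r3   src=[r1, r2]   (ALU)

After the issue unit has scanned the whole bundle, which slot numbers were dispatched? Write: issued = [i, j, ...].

issued = [0, 1, 2]

(0) want 1×MUL +2rd +1wr — yes → AL1|MU1|ME1|BR1|rd3|wr1
(1) want 1×BR +0rd +0wr — yes → AL1|MU1|ME1|BR0|rd3|wr1
(2) want 1×MEM +2rd +0wr — yes → AL1|MU1|ME0|BR0|rd1|wr1
(3) want 1×MUL +2rd +1wr — RD_PORT → AL1|MU1|ME0|BR0|rd1|wr1
(4) want 1×ALU +2rd +1wr — RD_PORT → AL1|MU1|ME0|BR0|rd1|wr1
(5) want 1×ALU +2rd +1wr — RD_PORT → AL1|MU1|ME0|BR0|rd1|wr1
(6) want 1×MEM +1rd +1wr — FU → AL1|MU1|ME0|BR0|rd1|wr1
(7) want 1×ALU +2rd +1wr — RD_PORT → AL1|MU1|ME0|BR0|rd1|wr1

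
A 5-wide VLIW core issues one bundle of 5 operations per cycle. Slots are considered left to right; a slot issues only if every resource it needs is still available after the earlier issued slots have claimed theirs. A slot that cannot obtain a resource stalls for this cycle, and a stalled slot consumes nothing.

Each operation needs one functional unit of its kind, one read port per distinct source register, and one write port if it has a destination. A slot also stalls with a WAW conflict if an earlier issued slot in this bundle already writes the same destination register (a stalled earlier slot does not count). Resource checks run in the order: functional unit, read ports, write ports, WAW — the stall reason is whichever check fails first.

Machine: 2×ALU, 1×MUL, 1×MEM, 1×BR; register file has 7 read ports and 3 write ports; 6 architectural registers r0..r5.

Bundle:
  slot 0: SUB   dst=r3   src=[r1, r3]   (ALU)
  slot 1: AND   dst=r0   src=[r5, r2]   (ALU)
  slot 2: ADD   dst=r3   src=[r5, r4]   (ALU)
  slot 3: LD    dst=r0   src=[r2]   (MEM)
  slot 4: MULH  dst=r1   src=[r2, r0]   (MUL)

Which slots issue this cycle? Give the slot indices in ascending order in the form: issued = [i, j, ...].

slot 0 (ALU): ISSUE — free A1,Mu1,Ld1,B1 rp5 wp2
slot 1 (ALU): ISSUE — free A0,Mu1,Ld1,B1 rp3 wp1
slot 2 (ALU): stall FU — free A0,Mu1,Ld1,B1 rp3 wp1
slot 3 (MEM): stall WAW — free A0,Mu1,Ld1,B1 rp3 wp1
slot 4 (MUL): ISSUE — free A0,Mu0,Ld1,B1 rp1 wp0

issued = [0, 1, 4]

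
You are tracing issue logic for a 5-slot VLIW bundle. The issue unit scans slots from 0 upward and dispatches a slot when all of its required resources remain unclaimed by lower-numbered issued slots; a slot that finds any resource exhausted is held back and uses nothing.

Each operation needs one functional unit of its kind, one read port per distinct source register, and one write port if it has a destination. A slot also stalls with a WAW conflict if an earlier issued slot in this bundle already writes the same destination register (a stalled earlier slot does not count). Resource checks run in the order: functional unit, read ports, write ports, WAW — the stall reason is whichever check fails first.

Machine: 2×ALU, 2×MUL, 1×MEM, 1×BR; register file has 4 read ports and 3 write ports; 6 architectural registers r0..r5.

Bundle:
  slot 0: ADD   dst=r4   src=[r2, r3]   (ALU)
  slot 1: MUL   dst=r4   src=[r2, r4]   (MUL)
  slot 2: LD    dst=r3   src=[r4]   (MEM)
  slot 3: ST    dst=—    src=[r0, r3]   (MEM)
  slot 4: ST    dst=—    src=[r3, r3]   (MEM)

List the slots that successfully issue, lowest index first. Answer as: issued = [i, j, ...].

issued = [0, 2]

  0. ALU→r4 ⇒ go  {1A/2Mu/1Ld/1B | 2r 2w}
  1. MUL→r4 ⇒ no(WAW)  {1A/2Mu/1Ld/1B | 2r 2w}
  2. MEM→r3 ⇒ go  {1A/2Mu/0Ld/1B | 1r 1w}
  3. MEM ⇒ no(FU)  {1A/2Mu/0Ld/1B | 1r 1w}
  4. MEM ⇒ no(FU)  {1A/2Mu/0Ld/1B | 1r 1w}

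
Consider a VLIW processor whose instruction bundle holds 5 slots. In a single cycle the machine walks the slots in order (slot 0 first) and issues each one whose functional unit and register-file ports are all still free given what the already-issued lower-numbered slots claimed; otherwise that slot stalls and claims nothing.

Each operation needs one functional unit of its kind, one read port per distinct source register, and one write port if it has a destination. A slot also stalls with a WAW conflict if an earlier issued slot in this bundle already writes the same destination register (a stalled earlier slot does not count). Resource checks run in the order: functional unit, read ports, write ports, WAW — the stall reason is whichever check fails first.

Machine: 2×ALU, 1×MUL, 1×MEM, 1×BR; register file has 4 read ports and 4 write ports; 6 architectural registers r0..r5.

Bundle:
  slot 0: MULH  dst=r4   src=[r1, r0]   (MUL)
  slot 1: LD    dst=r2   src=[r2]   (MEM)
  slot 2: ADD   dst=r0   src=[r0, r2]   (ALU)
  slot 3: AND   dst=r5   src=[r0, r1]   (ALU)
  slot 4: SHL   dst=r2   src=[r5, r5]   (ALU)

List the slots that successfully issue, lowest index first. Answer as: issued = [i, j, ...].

issued = [0, 1]

(0) want 1×MUL +2rd +1wr — yes → AL2|MU0|ME1|BR1|rd2|wr3
(1) want 1×MEM +1rd +1wr — yes → AL2|MU0|ME0|BR1|rd1|wr2
(2) want 1×ALU +2rd +1wr — RD_PORT → AL2|MU0|ME0|BR1|rd1|wr2
(3) want 1×ALU +2rd +1wr — RD_PORT → AL2|MU0|ME0|BR1|rd1|wr2
(4) want 1×ALU +1rd +1wr — WAW → AL2|MU0|ME0|BR1|rd1|wr2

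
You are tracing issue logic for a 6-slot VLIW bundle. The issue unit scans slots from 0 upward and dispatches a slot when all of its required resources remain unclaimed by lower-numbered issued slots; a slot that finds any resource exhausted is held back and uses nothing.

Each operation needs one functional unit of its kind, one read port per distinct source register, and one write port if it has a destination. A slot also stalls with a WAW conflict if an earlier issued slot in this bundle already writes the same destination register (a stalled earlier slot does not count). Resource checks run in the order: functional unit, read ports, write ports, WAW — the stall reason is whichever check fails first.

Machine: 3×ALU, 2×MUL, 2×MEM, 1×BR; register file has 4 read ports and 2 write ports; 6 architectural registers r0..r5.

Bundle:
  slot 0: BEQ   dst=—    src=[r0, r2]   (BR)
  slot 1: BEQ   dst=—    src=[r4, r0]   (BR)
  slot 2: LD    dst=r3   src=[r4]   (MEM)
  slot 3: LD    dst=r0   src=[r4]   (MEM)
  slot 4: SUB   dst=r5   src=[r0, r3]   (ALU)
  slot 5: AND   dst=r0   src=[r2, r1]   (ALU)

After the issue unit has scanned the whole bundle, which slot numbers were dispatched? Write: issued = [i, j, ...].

issued = [0, 2, 3]

slot 0 (BR): ISSUE — free A3,Mu2,Ld2,B0 rp2 wp2
slot 1 (BR): stall FU — free A3,Mu2,Ld2,B0 rp2 wp2
slot 2 (MEM): ISSUE — free A3,Mu2,Ld1,B0 rp1 wp1
slot 3 (MEM): ISSUE — free A3,Mu2,Ld0,B0 rp0 wp0
slot 4 (ALU): stall RD_PORT — free A3,Mu2,Ld0,B0 rp0 wp0
slot 5 (ALU): stall RD_PORT — free A3,Mu2,Ld0,B0 rp0 wp0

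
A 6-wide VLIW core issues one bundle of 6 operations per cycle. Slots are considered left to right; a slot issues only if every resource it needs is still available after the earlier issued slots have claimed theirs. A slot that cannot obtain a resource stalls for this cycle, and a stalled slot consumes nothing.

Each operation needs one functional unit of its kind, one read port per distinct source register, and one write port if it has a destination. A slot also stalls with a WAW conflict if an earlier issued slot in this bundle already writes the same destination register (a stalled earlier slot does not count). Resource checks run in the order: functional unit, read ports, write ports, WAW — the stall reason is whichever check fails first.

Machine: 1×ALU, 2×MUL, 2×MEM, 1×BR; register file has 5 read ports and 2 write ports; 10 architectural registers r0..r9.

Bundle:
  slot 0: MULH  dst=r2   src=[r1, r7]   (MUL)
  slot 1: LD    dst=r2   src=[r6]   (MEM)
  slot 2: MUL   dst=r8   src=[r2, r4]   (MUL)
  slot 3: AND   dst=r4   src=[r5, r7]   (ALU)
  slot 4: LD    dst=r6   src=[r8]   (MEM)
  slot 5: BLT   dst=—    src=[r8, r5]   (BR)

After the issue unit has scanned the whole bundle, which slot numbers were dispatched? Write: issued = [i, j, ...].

issued = [0, 2]

[0] MUL needs rd=2 wr=1: ok; after: ALU=1 MUL=1 MEM=2 BR=1, R=3, W=1
[1] MEM needs rd=1 wr=1: WAW; after: ALU=1 MUL=1 MEM=2 BR=1, R=3, W=1
[2] MUL needs rd=2 wr=1: ok; after: ALU=1 MUL=0 MEM=2 BR=1, R=1, W=0
[3] ALU needs rd=2 wr=1: RD_PORT; after: ALU=1 MUL=0 MEM=2 BR=1, R=1, W=0
[4] MEM needs rd=1 wr=1: WR_PORT; after: ALU=1 MUL=0 MEM=2 BR=1, R=1, W=0
[5] BR needs rd=2 wr=0: RD_PORT; after: ALU=1 MUL=0 MEM=2 BR=1, R=1, W=0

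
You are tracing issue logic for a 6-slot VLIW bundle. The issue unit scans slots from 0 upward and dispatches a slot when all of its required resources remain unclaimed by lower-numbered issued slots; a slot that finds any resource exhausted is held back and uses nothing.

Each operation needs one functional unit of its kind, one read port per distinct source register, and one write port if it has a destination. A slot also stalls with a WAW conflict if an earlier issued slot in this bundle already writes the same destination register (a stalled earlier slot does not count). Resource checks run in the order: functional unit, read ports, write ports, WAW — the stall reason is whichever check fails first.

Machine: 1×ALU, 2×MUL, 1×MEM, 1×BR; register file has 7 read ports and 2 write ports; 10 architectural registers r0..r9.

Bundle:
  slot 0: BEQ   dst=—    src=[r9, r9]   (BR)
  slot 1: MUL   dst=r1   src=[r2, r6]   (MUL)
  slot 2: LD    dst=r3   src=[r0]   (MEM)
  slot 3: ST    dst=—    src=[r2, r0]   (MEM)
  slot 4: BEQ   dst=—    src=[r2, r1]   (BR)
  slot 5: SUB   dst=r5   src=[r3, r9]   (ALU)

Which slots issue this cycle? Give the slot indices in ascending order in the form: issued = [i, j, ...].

issued = [0, 1, 2]

[0] BR needs rd=1 wr=0: ok; after: ALU=1 MUL=2 MEM=1 BR=0, R=6, W=2
[1] MUL needs rd=2 wr=1: ok; after: ALU=1 MUL=1 MEM=1 BR=0, R=4, W=1
[2] MEM needs rd=1 wr=1: ok; after: ALU=1 MUL=1 MEM=0 BR=0, R=3, W=0
[3] MEM needs rd=2 wr=0: FU; after: ALU=1 MUL=1 MEM=0 BR=0, R=3, W=0
[4] BR needs rd=2 wr=0: FU; after: ALU=1 MUL=1 MEM=0 BR=0, R=3, W=0
[5] ALU needs rd=2 wr=1: WR_PORT; after: ALU=1 MUL=1 MEM=0 BR=0, R=3, W=0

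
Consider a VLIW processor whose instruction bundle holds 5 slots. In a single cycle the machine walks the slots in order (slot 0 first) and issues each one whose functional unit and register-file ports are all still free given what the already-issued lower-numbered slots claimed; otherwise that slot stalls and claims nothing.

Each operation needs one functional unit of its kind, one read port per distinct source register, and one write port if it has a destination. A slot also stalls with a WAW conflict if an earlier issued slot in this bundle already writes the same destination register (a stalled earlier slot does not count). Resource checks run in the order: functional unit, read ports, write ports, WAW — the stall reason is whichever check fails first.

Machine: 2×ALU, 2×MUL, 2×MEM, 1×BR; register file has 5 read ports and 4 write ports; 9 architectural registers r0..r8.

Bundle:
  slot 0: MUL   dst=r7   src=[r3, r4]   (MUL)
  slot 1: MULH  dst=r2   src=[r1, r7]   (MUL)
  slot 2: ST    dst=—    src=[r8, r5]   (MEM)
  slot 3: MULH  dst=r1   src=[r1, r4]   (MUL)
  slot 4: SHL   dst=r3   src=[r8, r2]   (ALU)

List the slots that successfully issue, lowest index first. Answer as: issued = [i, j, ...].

issued = [0, 1]

(0) want 1×MUL +2rd +1wr — yes → AL2|MU1|ME2|BR1|rd3|wr3
(1) want 1×MUL +2rd +1wr — yes → AL2|MU0|ME2|BR1|rd1|wr2
(2) want 1×MEM +2rd +0wr — RD_PORT → AL2|MU0|ME2|BR1|rd1|wr2
(3) want 1×MUL +2rd +1wr — FU → AL2|MU0|ME2|BR1|rd1|wr2
(4) want 1×ALU +2rd +1wr — RD_PORT → AL2|MU0|ME2|BR1|rd1|wr2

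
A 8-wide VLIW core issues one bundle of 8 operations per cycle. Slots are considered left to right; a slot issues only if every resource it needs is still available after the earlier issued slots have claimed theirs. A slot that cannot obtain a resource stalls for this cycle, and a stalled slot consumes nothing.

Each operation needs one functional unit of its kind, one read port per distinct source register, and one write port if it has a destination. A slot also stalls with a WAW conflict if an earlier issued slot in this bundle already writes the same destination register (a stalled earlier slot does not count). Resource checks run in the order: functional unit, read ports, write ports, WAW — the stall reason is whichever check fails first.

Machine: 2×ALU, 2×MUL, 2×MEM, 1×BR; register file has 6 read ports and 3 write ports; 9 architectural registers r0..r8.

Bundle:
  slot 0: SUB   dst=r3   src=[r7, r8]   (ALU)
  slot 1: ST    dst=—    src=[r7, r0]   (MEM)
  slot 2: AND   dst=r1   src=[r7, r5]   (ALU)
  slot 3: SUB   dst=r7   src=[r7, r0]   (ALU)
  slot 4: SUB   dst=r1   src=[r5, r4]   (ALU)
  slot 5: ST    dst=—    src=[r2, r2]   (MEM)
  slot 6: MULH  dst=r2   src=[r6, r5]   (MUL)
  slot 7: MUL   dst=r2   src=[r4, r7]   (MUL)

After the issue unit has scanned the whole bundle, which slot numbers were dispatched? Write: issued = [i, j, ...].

issued = [0, 1, 2]

#0 ALU src=r7,r8 dispatched  <A:1 Mu:2 Ld:2 B:1 rd:4 wr:2>
#1 MEM src=r7,r0 dispatched  <A:1 Mu:2 Ld:1 B:1 rd:2 wr:2>
#2 ALU src=r7,r5 dispatched  <A:0 Mu:2 Ld:1 B:1 rd:0 wr:1>
#3 ALU src=r7,r0 held:FU  <A:0 Mu:2 Ld:1 B:1 rd:0 wr:1>
#4 ALU src=r5,r4 held:FU  <A:0 Mu:2 Ld:1 B:1 rd:0 wr:1>
#5 MEM src=r2,r2 held:RD_PORT  <A:0 Mu:2 Ld:1 B:1 rd:0 wr:1>
#6 MUL src=r6,r5 held:RD_PORT  <A:0 Mu:2 Ld:1 B:1 rd:0 wr:1>
#7 MUL src=r4,r7 held:RD_PORT  <A:0 Mu:2 Ld:1 B:1 rd:0 wr:1>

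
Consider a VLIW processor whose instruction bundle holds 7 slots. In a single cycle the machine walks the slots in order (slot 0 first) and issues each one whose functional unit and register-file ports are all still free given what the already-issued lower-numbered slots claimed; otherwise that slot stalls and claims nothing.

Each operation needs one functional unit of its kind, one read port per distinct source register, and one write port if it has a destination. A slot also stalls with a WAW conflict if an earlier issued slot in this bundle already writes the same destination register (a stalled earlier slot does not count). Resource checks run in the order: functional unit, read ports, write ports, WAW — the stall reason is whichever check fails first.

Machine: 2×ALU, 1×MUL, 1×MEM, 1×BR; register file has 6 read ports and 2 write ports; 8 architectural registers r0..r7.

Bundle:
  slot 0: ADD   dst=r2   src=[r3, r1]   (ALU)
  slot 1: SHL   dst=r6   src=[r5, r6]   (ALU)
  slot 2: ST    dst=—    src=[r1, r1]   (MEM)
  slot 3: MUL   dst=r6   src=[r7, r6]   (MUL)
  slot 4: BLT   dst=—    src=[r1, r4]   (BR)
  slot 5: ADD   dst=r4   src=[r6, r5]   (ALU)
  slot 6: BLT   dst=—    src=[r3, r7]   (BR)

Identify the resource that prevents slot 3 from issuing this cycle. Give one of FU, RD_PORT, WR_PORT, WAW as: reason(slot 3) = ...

reason(slot 3) = RD_PORT

(0) want 1×ALU +2rd +1wr — yes → AL1|MU1|ME1|BR1|rd4|wr1
(1) want 1×ALU +2rd +1wr — yes → AL0|MU1|ME1|BR1|rd2|wr0
(2) want 1×MEM +1rd +0wr — yes → AL0|MU1|ME0|BR1|rd1|wr0
(3) want 1×MUL +2rd +1wr — RD_PORT → AL0|MU1|ME0|BR1|rd1|wr0
(4) want 1×BR +2rd +0wr — RD_PORT → AL0|MU1|ME0|BR1|rd1|wr0
(5) want 1×ALU +2rd +1wr — FU → AL0|MU1|ME0|BR1|rd1|wr0
(6) want 1×BR +2rd +0wr — RD_PORT → AL0|MU1|ME0|BR1|rd1|wr0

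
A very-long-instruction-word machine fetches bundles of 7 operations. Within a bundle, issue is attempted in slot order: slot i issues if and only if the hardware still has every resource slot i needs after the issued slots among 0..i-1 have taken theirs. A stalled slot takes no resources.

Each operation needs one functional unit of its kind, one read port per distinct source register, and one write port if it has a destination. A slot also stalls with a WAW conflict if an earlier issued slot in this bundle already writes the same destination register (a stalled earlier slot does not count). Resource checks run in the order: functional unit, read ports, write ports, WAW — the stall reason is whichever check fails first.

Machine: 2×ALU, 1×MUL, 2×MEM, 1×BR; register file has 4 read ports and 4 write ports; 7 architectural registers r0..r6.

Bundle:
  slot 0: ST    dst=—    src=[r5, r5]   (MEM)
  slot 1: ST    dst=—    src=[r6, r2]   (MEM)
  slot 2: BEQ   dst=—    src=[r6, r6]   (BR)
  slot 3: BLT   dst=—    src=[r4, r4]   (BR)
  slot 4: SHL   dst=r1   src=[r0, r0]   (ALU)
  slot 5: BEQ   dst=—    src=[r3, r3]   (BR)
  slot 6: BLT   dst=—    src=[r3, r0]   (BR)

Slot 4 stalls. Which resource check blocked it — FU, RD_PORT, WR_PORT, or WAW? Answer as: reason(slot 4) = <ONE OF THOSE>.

reason(slot 4) = RD_PORT

(0) want 1×MEM +1rd +0wr — yes → AL2|MU1|ME1|BR1|rd3|wr4
(1) want 1×MEM +2rd +0wr — yes → AL2|MU1|ME0|BR1|rd1|wr4
(2) want 1×BR +1rd +0wr — yes → AL2|MU1|ME0|BR0|rd0|wr4
(3) want 1×BR +1rd +0wr — FU → AL2|MU1|ME0|BR0|rd0|wr4
(4) want 1×ALU +1rd +1wr — RD_PORT → AL2|MU1|ME0|BR0|rd0|wr4
(5) want 1×BR +1rd +0wr — FU → AL2|MU1|ME0|BR0|rd0|wr4
(6) want 1×BR +2rd +0wr — FU → AL2|MU1|ME0|BR0|rd0|wr4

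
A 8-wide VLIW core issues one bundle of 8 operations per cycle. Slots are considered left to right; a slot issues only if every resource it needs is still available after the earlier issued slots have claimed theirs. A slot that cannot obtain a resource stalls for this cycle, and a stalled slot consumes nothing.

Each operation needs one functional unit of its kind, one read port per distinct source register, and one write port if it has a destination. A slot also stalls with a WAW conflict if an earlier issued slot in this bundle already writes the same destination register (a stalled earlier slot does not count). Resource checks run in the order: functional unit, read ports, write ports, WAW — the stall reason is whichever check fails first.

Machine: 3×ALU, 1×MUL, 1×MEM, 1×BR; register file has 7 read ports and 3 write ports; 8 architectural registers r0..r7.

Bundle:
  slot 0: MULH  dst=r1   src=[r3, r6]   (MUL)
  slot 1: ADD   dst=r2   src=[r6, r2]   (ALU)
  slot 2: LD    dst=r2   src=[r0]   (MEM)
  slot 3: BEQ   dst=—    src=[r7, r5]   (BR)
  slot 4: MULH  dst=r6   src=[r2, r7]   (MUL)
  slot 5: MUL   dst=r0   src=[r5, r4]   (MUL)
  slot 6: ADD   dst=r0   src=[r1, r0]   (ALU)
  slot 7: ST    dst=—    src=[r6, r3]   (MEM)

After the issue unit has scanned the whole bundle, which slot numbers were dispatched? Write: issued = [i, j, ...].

issued = [0, 1, 3]

  0. MUL→r1 ⇒ go  {3A/0Mu/1Ld/1B | 5r 2w}
  1. ALU→r2 ⇒ go  {2A/0Mu/1Ld/1B | 3r 1w}
  2. MEM→r2 ⇒ no(WAW)  {2A/0Mu/1Ld/1B | 3r 1w}
  3. BR ⇒ go  {2A/0Mu/1Ld/0B | 1r 1w}
  4. MUL→r6 ⇒ no(FU)  {2A/0Mu/1Ld/0B | 1r 1w}
  5. MUL→r0 ⇒ no(FU)  {2A/0Mu/1Ld/0B | 1r 1w}
  6. ALU→r0 ⇒ no(RD_PORT)  {2A/0Mu/1Ld/0B | 1r 1w}
  7. MEM ⇒ no(RD_PORT)  {2A/0Mu/1Ld/0B | 1r 1w}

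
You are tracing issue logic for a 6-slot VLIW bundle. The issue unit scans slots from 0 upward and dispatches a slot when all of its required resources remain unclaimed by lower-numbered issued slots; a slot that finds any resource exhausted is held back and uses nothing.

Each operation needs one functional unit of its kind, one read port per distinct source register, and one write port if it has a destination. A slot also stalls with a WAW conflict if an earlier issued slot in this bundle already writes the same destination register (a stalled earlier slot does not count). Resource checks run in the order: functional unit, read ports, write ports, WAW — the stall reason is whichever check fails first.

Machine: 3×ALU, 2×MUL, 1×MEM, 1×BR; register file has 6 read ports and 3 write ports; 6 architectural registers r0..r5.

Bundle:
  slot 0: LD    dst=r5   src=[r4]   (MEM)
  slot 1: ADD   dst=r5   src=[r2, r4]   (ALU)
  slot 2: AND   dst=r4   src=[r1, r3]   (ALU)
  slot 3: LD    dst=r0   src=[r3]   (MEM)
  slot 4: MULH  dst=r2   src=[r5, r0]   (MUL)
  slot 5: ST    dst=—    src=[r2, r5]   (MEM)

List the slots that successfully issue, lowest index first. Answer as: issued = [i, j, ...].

issued = [0, 2, 4]

#0 MEM src=r4 dispatched  <A:3 Mu:2 Ld:0 B:1 rd:5 wr:2>
#1 ALU src=r2,r4 held:WAW  <A:3 Mu:2 Ld:0 B:1 rd:5 wr:2>
#2 ALU src=r1,r3 dispatched  <A:2 Mu:2 Ld:0 B:1 rd:3 wr:1>
#3 MEM src=r3 held:FU  <A:2 Mu:2 Ld:0 B:1 rd:3 wr:1>
#4 MUL src=r5,r0 dispatched  <A:2 Mu:1 Ld:0 B:1 rd:1 wr:0>
#5 MEM src=r2,r5 held:FU  <A:2 Mu:1 Ld:0 B:1 rd:1 wr:0>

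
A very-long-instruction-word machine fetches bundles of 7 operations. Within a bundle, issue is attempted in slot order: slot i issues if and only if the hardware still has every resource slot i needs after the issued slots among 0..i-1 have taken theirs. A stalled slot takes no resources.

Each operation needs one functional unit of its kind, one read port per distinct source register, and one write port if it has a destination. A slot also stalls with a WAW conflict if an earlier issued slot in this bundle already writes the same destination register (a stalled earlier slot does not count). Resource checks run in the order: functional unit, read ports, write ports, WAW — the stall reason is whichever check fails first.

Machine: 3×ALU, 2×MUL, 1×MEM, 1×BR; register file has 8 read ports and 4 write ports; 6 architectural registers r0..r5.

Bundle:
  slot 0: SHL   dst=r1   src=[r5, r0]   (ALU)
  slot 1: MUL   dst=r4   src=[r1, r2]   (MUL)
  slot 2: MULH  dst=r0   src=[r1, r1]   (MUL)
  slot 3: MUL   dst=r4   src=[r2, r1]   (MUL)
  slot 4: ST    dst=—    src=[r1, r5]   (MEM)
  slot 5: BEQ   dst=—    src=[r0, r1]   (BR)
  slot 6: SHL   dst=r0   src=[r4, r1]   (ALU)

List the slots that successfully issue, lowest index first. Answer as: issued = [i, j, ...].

(0) want 1×ALU +2rd +1wr — yes → AL2|MU2|ME1|BR1|rd6|wr3
(1) want 1×MUL +2rd +1wr — yes → AL2|MU1|ME1|BR1|rd4|wr2
(2) want 1×MUL +1rd +1wr — yes → AL2|MU0|ME1|BR1|rd3|wr1
(3) want 1×MUL +2rd +1wr — FU → AL2|MU0|ME1|BR1|rd3|wr1
(4) want 1×MEM +2rd +0wr — yes → AL2|MU0|ME0|BR1|rd1|wr1
(5) want 1×BR +2rd +0wr — RD_PORT → AL2|MU0|ME0|BR1|rd1|wr1
(6) want 1×ALU +2rd +1wr — RD_PORT → AL2|MU0|ME0|BR1|rd1|wr1

issued = [0, 1, 2, 4]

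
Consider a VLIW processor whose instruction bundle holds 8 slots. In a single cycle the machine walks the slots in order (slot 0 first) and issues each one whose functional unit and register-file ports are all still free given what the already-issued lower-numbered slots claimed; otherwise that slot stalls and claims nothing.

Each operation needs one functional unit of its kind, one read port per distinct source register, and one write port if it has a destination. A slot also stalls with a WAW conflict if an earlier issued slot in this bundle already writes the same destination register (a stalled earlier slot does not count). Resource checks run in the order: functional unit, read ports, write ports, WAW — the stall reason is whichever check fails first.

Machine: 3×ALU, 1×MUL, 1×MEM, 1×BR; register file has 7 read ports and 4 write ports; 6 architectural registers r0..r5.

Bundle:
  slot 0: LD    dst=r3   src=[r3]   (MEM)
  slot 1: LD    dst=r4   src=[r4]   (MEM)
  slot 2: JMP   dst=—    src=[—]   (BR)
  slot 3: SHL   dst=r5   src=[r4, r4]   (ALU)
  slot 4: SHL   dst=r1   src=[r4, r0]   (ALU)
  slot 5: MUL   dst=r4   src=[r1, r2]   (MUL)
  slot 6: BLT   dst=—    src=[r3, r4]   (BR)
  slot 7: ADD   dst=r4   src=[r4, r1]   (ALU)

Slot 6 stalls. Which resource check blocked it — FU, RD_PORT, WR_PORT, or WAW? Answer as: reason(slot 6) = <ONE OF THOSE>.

  0. MEM→r3 ⇒ go  {3A/1Mu/0Ld/1B | 6r 3w}
  1. MEM→r4 ⇒ no(FU)  {3A/1Mu/0Ld/1B | 6r 3w}
  2. BR ⇒ go  {3A/1Mu/0Ld/0B | 6r 3w}
  3. ALU→r5 ⇒ go  {2A/1Mu/0Ld/0B | 5r 2w}
  4. ALU→r1 ⇒ go  {1A/1Mu/0Ld/0B | 3r 1w}
  5. MUL→r4 ⇒ go  {1A/0Mu/0Ld/0B | 1r 0w}
  6. BR ⇒ no(FU)  {1A/0Mu/0Ld/0B | 1r 0w}
  7. ALU→r4 ⇒ no(RD_PORT)  {1A/0Mu/0Ld/0B | 1r 0w}

reason(slot 6) = FU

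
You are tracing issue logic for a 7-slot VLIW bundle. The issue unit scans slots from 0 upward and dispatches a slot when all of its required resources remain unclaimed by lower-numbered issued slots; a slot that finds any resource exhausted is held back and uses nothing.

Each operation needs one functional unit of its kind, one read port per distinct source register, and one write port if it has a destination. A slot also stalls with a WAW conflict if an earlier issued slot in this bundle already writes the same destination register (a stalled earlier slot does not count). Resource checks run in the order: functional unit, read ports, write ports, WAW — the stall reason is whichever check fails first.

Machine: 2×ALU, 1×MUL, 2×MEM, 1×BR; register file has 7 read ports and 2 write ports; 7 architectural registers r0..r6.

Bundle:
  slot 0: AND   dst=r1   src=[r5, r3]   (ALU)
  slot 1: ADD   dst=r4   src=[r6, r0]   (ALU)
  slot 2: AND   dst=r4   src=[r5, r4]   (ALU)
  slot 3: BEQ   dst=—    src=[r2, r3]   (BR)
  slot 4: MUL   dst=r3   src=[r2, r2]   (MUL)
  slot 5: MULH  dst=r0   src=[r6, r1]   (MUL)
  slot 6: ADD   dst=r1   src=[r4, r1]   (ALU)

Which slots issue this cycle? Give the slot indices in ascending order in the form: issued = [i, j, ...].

#0 ALU src=r5,r3 dispatched  <A:1 Mu:1 Ld:2 B:1 rd:5 wr:1>
#1 ALU src=r6,r0 dispatched  <A:0 Mu:1 Ld:2 B:1 rd:3 wr:0>
#2 ALU src=r5,r4 held:FU  <A:0 Mu:1 Ld:2 B:1 rd:3 wr:0>
#3 BR src=r2,r3 dispatched  <A:0 Mu:1 Ld:2 B:0 rd:1 wr:0>
#4 MUL src=r2,r2 held:WR_PORT  <A:0 Mu:1 Ld:2 B:0 rd:1 wr:0>
#5 MUL src=r6,r1 held:RD_PORT  <A:0 Mu:1 Ld:2 B:0 rd:1 wr:0>
#6 ALU src=r4,r1 held:FU  <A:0 Mu:1 Ld:2 B:0 rd:1 wr:0>

issued = [0, 1, 3]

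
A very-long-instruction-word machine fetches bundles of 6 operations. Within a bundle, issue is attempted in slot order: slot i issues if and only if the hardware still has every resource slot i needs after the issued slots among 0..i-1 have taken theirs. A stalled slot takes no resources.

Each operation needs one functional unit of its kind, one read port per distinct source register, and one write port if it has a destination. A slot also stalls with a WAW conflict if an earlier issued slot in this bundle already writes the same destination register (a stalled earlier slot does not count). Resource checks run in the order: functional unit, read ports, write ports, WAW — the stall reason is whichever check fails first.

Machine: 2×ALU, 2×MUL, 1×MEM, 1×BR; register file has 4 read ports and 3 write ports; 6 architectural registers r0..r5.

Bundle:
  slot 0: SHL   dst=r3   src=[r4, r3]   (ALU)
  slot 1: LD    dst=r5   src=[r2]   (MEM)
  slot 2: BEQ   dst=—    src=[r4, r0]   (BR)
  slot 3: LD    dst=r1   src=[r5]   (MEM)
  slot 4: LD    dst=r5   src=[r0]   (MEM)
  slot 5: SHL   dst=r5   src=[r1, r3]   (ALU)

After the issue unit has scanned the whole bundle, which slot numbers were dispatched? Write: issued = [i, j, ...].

issued = [0, 1]

(0) want 1×ALU +2rd +1wr — yes → AL1|MU2|ME1|BR1|rd2|wr2
(1) want 1×MEM +1rd +1wr — yes → AL1|MU2|ME0|BR1|rd1|wr1
(2) want 1×BR +2rd +0wr — RD_PORT → AL1|MU2|ME0|BR1|rd1|wr1
(3) want 1×MEM +1rd +1wr — FU → AL1|MU2|ME0|BR1|rd1|wr1
(4) want 1×MEM +1rd +1wr — FU → AL1|MU2|ME0|BR1|rd1|wr1
(5) want 1×ALU +2rd +1wr — RD_PORT → AL1|MU2|ME0|BR1|rd1|wr1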